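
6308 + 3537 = 9845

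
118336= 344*344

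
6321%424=385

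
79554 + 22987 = 102541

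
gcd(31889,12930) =1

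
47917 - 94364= - 46447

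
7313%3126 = 1061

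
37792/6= 6298 + 2/3 = 6298.67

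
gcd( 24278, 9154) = 398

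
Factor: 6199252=2^2 * 317^1*4889^1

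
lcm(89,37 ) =3293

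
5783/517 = 11 + 96/517 = 11.19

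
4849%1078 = 537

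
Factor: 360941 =7^1*51563^1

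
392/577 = 392/577 = 0.68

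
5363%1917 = 1529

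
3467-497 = 2970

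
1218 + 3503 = 4721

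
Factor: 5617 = 41^1  *137^1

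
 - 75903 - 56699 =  -132602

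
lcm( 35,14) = 70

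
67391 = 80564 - 13173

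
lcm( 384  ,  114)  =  7296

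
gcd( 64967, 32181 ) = 1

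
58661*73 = 4282253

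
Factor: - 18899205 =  - 3^1*5^1*13^1*19^1*5101^1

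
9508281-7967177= 1541104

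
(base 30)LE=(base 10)644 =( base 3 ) 212212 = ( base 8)1204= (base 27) nn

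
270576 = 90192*3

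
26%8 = 2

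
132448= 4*33112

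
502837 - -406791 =909628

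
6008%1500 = 8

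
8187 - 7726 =461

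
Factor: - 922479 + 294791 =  - 627688= -2^3*31^1*2531^1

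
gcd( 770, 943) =1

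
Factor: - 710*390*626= - 2^3*3^1*5^2*13^1*71^1*313^1   =  - 173339400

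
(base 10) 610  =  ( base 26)nc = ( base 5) 4420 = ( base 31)JL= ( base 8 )1142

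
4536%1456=168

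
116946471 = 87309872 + 29636599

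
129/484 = 129/484 = 0.27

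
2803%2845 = 2803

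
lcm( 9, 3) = 9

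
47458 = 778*61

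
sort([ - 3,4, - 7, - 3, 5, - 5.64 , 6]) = [ - 7, - 5.64, - 3,  -  3, 4,5, 6 ] 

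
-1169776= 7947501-9117277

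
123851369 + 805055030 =928906399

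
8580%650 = 130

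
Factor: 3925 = 5^2*157^1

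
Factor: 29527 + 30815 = 60342   =  2^1*3^1*89^1*113^1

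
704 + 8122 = 8826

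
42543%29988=12555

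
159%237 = 159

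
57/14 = 4 + 1/14= 4.07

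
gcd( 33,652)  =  1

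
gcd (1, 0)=1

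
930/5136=155/856 = 0.18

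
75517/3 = 75517/3 = 25172.33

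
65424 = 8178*8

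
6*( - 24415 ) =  - 146490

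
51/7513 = 51/7513 = 0.01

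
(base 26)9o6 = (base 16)1A3A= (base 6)51030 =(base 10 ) 6714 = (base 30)7do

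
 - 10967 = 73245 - 84212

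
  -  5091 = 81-5172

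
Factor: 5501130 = 2^1 *3^1*5^1 * 233^1 * 787^1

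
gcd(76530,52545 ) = 15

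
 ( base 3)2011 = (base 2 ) 111010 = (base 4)322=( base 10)58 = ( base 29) 20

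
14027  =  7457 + 6570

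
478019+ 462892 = 940911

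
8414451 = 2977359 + 5437092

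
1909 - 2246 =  - 337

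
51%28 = 23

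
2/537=2/537 = 0.00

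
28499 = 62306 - 33807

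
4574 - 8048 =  - 3474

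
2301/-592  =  - 2301/592 =-3.89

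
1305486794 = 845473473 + 460013321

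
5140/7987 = 5140/7987= 0.64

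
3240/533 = 3240/533 = 6.08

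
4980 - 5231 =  - 251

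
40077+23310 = 63387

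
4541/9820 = 4541/9820   =  0.46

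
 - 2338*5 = -11690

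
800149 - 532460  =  267689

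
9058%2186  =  314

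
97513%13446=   3391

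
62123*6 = 372738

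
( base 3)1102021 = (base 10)1033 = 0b10000001001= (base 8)2011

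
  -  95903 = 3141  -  99044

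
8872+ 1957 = 10829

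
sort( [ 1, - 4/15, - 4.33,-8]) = [ - 8, - 4.33, - 4/15,1]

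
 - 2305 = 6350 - 8655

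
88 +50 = 138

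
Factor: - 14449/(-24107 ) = 14449^1*24107^ (-1 ) 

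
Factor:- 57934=- 2^1 * 83^1*349^1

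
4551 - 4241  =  310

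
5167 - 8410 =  - 3243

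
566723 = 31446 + 535277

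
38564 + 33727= 72291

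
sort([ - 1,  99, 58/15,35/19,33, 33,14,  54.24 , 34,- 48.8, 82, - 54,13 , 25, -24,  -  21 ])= [-54,-48.8, - 24, - 21, - 1,35/19, 58/15,  13,14,25,33, 33, 34,54.24,82,99 ]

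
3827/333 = 11+164/333=11.49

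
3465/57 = 1155/19  =  60.79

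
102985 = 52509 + 50476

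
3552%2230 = 1322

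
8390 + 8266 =16656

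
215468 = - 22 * ( - 9794 )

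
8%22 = 8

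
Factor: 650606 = 2^1*11^1*29573^1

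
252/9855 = 28/1095  =  0.03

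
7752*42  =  325584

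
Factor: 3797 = 3797^1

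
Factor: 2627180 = 2^2 * 5^1  *17^1 *7727^1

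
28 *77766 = 2177448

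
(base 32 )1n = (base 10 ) 55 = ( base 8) 67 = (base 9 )61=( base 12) 47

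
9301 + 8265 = 17566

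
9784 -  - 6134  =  15918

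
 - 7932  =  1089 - 9021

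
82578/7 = 82578/7 = 11796.86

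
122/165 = 122/165= 0.74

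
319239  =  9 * 35471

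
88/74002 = 44/37001 = 0.00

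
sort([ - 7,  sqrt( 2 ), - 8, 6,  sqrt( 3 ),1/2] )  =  [ - 8, - 7, 1/2,sqrt(2 ), sqrt( 3),  6 ] 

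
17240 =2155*8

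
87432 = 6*14572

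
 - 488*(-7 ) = 3416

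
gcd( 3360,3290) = 70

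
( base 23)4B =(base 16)67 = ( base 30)3d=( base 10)103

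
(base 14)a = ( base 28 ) A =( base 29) A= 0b1010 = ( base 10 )10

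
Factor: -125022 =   -  2^1*3^1*67^1*311^1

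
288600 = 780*370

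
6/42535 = 6/42535 = 0.00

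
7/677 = 7/677 = 0.01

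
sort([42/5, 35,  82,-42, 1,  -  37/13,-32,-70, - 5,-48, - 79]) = [-79,- 70, - 48, - 42, - 32, - 5,-37/13,  1,  42/5, 35,  82]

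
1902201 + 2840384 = 4742585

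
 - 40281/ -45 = 13427/15 = 895.13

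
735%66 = 9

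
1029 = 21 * 49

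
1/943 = 1/943= 0.00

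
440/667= 440/667= 0.66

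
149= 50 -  - 99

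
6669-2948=3721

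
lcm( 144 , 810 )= 6480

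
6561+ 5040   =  11601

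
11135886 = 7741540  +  3394346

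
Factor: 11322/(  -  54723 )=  - 2^1*3^1 *29^( - 1)  =  -6/29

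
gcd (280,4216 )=8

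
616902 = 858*719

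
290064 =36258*8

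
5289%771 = 663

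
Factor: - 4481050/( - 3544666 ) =2240525/1772333 =5^2 * 7^2*31^1*59^1* 1772333^( - 1)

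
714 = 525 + 189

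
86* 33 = 2838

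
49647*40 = 1985880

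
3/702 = 1/234 = 0.00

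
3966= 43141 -39175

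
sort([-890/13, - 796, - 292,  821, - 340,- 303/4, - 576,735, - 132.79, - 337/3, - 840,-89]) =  [ - 840,  -  796, - 576, - 340, - 292, - 132.79, - 337/3,- 89, -303/4 , - 890/13,735, 821]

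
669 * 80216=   53664504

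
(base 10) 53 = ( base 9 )58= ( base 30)1n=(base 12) 45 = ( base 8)65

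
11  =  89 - 78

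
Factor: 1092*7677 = 2^2*3^3*7^1 * 13^1*853^1=8383284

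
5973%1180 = 73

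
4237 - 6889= -2652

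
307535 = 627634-320099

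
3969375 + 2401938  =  6371313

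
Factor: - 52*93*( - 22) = 106392  =  2^3*3^1*11^1*13^1*31^1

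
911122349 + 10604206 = 921726555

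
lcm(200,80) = 400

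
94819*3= 284457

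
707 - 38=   669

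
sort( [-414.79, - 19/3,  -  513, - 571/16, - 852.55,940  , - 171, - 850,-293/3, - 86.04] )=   [ -852.55 , - 850,-513,-414.79,-171,-293/3, - 86.04, - 571/16, - 19/3,940 ]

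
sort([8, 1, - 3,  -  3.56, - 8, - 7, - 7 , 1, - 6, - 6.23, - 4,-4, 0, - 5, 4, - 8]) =[ - 8 , - 8, - 7, - 7, - 6.23, - 6, - 5, - 4, - 4, - 3.56,- 3, 0, 1,1, 4,8] 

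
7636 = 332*23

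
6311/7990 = 6311/7990 = 0.79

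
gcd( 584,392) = 8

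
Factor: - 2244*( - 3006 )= 2^3*3^3*11^1*17^1* 167^1  =  6745464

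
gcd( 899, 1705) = 31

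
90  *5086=457740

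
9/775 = 9/775 = 0.01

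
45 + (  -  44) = 1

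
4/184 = 1/46=0.02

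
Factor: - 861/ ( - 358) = 2^( - 1) *3^1*7^1*41^1 * 179^( - 1) 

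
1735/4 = 433 + 3/4= 433.75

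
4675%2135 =405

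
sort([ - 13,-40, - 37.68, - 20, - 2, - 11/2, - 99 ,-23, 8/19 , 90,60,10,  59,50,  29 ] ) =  [ - 99,-40 , - 37.68, - 23, - 20,-13,  -  11/2 , - 2,  8/19, 10  ,  29,  50,59, 60,90 ] 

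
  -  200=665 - 865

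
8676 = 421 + 8255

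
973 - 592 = 381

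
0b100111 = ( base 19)21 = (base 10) 39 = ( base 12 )33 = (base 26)1d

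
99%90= 9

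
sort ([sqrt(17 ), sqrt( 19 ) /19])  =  [sqrt(19 )/19, sqrt(17 ) ] 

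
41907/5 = 8381 + 2/5 = 8381.40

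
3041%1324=393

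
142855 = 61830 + 81025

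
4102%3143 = 959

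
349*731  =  255119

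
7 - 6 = 1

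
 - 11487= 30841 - 42328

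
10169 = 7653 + 2516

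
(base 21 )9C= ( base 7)405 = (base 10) 201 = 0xC9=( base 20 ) a1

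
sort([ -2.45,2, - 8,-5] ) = [ - 8,-5,  -  2.45,2 ]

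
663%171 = 150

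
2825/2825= 1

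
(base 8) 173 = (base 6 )323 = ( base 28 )4B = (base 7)234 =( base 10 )123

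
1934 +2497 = 4431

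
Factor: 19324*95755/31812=42053855/723 = 3^( -1)*5^1*  241^(-1 )*1741^1*4831^1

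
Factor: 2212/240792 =7/762 =2^(-1)*3^( - 1 )*7^1*127^(-1)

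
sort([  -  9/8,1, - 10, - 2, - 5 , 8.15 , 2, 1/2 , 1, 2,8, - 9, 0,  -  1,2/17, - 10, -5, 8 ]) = [ - 10 , - 10, - 9, - 5, - 5,-2, - 9/8 ,  -  1,0 , 2/17, 1/2, 1, 1,2,  2,  8, 8, 8.15] 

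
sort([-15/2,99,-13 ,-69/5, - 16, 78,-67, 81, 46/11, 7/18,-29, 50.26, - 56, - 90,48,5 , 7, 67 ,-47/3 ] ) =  [ - 90,-67 , - 56,-29, -16, - 47/3 ,  -  69/5, - 13, -15/2 , 7/18, 46/11, 5,7, 48, 50.26, 67, 78, 81,99]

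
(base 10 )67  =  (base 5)232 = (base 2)1000011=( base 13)52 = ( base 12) 57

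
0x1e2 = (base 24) K2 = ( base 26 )IE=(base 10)482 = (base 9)585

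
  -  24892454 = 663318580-688211034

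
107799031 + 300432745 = 408231776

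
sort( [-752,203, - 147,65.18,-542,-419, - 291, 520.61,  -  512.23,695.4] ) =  [-752,  -  542,-512.23, - 419,-291,-147,65.18,203, 520.61,695.4 ] 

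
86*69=5934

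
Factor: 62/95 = 2^1*5^(-1 )  *19^(-1 )*31^1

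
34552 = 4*8638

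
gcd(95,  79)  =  1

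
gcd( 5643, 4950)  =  99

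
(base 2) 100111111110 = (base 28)37a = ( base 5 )40213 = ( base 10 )2558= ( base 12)1592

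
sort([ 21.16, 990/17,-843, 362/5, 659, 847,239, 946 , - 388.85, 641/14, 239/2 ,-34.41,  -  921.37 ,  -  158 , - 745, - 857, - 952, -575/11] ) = [ - 952,- 921.37, - 857, - 843, - 745,-388.85, - 158  , - 575/11, - 34.41,21.16, 641/14,990/17,  362/5 , 239/2,  239,659,847,946 ] 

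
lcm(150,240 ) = 1200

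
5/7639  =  5/7639 = 0.00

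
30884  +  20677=51561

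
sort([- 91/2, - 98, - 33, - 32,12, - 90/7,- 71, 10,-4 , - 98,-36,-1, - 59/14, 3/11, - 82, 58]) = [ - 98, - 98, - 82, - 71  , - 91/2, - 36, - 33, - 32,- 90/7, - 59/14, - 4, - 1, 3/11,  10, 12, 58]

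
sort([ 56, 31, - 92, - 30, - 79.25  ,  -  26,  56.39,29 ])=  [ - 92,-79.25, - 30 ,  -  26, 29,31, 56, 56.39 ]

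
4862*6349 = 30868838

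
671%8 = 7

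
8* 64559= 516472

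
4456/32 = 139 +1/4  =  139.25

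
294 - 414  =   - 120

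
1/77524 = 1/77524  =  0.00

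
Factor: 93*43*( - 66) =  - 2^1*3^2*11^1*31^1*43^1 =- 263934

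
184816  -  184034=782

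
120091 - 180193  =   - 60102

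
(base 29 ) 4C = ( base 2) 10000000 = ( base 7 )242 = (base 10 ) 128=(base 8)200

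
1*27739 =27739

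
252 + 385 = 637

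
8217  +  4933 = 13150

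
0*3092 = 0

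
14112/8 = 1764 = 1764.00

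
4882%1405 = 667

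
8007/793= 10 + 77/793 = 10.10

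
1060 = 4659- 3599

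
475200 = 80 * 5940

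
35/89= 35/89 = 0.39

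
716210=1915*374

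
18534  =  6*3089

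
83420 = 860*97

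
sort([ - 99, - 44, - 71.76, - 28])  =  [-99, - 71.76, - 44,-28] 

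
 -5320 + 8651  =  3331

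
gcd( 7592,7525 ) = 1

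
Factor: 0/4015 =0 = 0^1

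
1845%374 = 349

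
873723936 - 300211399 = 573512537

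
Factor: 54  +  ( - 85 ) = - 31^1 = -31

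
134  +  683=817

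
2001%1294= 707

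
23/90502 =23/90502 = 0.00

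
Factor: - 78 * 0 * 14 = 0^1 = 0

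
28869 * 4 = 115476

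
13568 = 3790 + 9778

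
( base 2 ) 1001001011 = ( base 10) 587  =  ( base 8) 1113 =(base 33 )hq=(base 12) 40b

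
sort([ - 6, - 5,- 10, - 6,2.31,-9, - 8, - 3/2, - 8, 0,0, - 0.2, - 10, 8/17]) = [ - 10, - 10,  -  9, - 8, - 8 , - 6, - 6, - 5,-3/2,-0.2,  0,0,8/17,2.31]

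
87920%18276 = 14816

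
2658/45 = 886/15 = 59.07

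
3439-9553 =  - 6114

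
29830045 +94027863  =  123857908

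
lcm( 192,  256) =768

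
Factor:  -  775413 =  - 3^5*3191^1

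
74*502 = 37148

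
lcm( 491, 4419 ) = 4419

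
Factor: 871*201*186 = 32563206 = 2^1 * 3^2 * 13^1*31^1*67^2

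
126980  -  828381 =  -  701401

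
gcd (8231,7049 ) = 1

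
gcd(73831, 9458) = 1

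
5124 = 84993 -79869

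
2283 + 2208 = 4491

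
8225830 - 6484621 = 1741209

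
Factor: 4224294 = 2^1*3^2*234683^1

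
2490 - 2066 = 424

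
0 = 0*80295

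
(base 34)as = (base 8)560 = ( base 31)br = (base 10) 368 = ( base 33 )B5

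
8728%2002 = 720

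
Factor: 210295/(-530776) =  - 2^( - 3 )*5^1 * 137^1 * 307^1 * 66347^(- 1)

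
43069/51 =43069/51 = 844.49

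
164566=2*82283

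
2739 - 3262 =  - 523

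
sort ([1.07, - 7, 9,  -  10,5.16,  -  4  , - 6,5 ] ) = [ -10, - 7,-6,-4, 1.07  ,  5,5.16,9 ] 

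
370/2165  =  74/433 = 0.17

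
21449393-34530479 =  - 13081086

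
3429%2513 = 916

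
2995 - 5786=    - 2791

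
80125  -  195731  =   - 115606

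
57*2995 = 170715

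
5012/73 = 5012/73=68.66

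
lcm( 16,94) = 752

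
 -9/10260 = - 1 + 1139/1140 = -0.00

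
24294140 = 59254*410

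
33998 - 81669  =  - 47671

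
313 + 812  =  1125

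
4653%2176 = 301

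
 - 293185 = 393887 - 687072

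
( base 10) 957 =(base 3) 1022110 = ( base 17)355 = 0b1110111101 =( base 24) 1fl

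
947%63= 2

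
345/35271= 115/11757 = 0.01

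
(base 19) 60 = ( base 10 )114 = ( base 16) 72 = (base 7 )222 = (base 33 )3f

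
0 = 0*6430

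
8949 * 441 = 3946509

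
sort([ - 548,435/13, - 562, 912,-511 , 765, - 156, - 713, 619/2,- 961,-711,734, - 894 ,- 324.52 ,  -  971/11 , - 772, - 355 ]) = [-961, -894 ,  -  772,-713, - 711, - 562,  -  548 , - 511,-355, - 324.52, - 156, - 971/11, 435/13 , 619/2 , 734,765 , 912]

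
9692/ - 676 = - 15+112/169 = - 14.34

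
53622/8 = 26811/4 = 6702.75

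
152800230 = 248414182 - 95613952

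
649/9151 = 649/9151  =  0.07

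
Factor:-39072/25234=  - 48/31 =- 2^4*3^1*31^ ( - 1)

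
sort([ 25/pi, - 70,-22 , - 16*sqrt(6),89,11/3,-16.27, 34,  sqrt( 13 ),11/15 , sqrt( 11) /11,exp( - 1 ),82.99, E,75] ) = [ - 70,-16*sqrt(6 ), - 22, - 16.27,sqrt( 11)/11,exp (-1),11/15, E,  sqrt( 13),11/3,25/pi,34,  75,82.99,89 ]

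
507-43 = 464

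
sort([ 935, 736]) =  [ 736, 935]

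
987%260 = 207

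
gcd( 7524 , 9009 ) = 99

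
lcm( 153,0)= 0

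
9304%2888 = 640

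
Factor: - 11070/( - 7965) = 2^1*41^1 * 59^ (-1)  =  82/59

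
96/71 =96/71  =  1.35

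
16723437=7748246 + 8975191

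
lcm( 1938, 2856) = 54264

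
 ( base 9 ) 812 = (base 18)20b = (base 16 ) 293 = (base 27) ob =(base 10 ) 659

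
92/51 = 1+41/51 = 1.80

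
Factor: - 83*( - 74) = 2^1*37^1*83^1 =6142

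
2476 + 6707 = 9183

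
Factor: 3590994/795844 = 2^( - 1 )*3^1*7^(-1 )*11^1*43^ (-1 )*661^(-1 )*54409^1 = 1795497/397922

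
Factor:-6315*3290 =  - 20776350 = -2^1*3^1 *5^2*7^1*47^1 * 421^1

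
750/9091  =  750/9091 = 0.08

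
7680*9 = 69120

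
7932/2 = 3966 = 3966.00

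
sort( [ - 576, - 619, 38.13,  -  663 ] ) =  [ - 663, - 619, - 576,38.13] 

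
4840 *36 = 174240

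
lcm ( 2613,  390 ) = 26130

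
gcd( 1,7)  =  1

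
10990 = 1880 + 9110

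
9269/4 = 9269/4 = 2317.25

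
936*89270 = 83556720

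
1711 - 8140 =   -  6429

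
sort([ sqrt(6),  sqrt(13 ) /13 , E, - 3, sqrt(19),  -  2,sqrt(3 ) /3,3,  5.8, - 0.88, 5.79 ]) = [ - 3, - 2, - 0.88,  sqrt(13 )/13, sqrt( 3)/3, sqrt(6 ), E,3, sqrt( 19),  5.79,5.8 ] 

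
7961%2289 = 1094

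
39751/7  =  5678+5/7= 5678.71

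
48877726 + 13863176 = 62740902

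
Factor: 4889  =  4889^1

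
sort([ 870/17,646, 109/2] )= [ 870/17,109/2,646]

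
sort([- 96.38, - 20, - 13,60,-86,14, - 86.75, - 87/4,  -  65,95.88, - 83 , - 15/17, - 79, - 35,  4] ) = [ - 96.38, - 86.75,-86,  -  83, - 79, - 65 ,-35 , - 87/4, - 20, - 13, - 15/17, 4, 14, 60, 95.88] 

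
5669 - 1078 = 4591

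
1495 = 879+616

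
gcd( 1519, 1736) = 217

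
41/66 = 41/66 =0.62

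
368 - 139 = 229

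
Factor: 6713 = 7^2*137^1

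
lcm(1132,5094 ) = 10188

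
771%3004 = 771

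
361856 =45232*8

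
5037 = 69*73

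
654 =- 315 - -969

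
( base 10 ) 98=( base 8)142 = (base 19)53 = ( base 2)1100010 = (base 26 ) 3K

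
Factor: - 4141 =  - 41^1*101^1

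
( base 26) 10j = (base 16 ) 2b7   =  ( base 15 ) 315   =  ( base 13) 416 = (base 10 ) 695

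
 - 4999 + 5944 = 945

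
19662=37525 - 17863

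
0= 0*5884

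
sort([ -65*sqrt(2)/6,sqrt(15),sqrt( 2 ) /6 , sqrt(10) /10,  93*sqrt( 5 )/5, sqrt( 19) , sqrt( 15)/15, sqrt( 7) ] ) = [ - 65*sqrt( 2)/6,sqrt( 2) /6,sqrt(15 )/15, sqrt(10 )/10,sqrt ( 7),sqrt( 15), sqrt( 19), 93*sqrt(5)/5]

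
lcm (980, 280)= 1960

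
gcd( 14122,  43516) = 46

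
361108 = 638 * 566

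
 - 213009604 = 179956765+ - 392966369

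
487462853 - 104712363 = 382750490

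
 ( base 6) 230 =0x5A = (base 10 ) 90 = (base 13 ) 6C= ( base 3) 10100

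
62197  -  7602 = 54595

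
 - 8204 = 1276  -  9480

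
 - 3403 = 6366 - 9769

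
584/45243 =584/45243 =0.01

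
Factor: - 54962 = - 2^1*27481^1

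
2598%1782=816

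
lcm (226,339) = 678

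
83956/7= 11993  +  5/7 =11993.71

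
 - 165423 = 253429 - 418852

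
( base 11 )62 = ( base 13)53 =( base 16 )44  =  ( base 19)3B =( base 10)68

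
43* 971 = 41753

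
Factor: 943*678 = 2^1*3^1*23^1*41^1 * 113^1 = 639354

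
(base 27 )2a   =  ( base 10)64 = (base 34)1U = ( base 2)1000000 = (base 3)2101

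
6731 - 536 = 6195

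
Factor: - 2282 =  - 2^1*7^1*163^1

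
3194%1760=1434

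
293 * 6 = 1758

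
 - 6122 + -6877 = -12999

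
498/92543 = 498/92543 = 0.01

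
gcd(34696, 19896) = 8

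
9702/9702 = 1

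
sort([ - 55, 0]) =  [ - 55 , 0] 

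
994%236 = 50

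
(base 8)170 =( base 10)120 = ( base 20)60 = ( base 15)80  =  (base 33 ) 3l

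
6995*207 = 1447965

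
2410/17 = 2410/17  =  141.76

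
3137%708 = 305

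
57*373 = 21261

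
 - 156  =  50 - 206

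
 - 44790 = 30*( - 1493 ) 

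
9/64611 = 1/7179 = 0.00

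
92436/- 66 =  - 15406/11 = -1400.55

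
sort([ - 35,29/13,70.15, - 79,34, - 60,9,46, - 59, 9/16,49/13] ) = [-79, - 60, - 59, - 35,9/16,29/13,49/13,9,34,46 , 70.15]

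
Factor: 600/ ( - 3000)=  - 5^( - 1)  =  - 1/5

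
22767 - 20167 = 2600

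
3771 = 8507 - 4736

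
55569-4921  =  50648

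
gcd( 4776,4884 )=12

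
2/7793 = 2/7793 = 0.00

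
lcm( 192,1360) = 16320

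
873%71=21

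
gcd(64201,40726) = 1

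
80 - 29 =51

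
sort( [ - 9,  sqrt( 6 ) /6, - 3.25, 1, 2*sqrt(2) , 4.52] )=[-9, - 3.25,  sqrt( 6 ) /6, 1, 2 * sqrt(2), 4.52] 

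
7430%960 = 710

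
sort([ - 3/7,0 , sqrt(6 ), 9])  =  [-3/7, 0,sqrt (6 ),9] 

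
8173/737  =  743/67 = 11.09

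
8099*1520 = 12310480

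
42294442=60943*694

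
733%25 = 8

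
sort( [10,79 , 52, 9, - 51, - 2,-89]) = [ - 89, - 51, - 2 , 9, 10, 52,79 ]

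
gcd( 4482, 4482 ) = 4482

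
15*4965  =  74475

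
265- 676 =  - 411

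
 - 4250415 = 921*( - 4615)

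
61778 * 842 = 52017076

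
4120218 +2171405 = 6291623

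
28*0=0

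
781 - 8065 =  - 7284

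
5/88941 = 5/88941 = 0.00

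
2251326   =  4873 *462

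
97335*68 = 6618780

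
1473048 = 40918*36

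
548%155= 83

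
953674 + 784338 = 1738012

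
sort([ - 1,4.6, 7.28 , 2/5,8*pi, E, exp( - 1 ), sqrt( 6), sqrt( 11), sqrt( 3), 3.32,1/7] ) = [ - 1, 1/7,exp ( - 1 ), 2/5,sqrt(3), sqrt (6),  E , sqrt(11 ),3.32 , 4.6, 7.28, 8*pi]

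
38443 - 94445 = -56002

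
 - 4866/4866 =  - 1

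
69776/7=9968  =  9968.00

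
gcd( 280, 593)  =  1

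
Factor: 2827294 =2^1*1413647^1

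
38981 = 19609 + 19372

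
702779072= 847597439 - 144818367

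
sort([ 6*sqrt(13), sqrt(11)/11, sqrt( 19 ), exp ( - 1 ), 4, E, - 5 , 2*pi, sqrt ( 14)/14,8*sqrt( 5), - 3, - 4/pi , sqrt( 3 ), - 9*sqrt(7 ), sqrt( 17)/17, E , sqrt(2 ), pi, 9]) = [  -  9*sqrt ( 7), - 5, - 3,- 4/pi, sqrt (17)/17, sqrt(14)/14, sqrt( 11)/11, exp( - 1),sqrt( 2), sqrt( 3), E, E, pi, 4, sqrt(19), 2*pi, 9,8*sqrt ( 5 ),6*sqrt( 13 ) ] 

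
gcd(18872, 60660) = 1348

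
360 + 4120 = 4480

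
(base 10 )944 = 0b1110110000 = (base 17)349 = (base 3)1021222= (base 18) 2G8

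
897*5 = 4485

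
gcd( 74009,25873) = 1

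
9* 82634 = 743706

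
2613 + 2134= 4747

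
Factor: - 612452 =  - 2^2*153113^1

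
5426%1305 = 206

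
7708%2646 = 2416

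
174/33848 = 87/16924 = 0.01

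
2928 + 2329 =5257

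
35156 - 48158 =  - 13002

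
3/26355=1/8785 = 0.00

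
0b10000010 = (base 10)130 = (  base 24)5A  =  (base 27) 4m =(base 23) 5F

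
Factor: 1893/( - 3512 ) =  - 2^( - 3)*3^1*439^( - 1)*631^1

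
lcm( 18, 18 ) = 18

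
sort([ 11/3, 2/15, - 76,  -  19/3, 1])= [ - 76, - 19/3,2/15, 1 , 11/3] 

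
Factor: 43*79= 43^1*79^1 = 3397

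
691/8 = 691/8 = 86.38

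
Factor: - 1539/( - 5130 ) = 2^( - 1)*3^1*5^( - 1) = 3/10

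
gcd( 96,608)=32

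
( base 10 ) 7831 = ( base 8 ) 17227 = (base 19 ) 12D3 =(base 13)3745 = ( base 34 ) 6qb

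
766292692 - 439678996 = 326613696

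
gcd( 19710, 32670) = 270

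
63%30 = 3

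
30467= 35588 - 5121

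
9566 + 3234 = 12800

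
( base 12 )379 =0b1000001101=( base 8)1015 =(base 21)140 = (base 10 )525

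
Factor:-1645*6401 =  -  5^1*7^1 * 37^1*47^1*173^1 = - 10529645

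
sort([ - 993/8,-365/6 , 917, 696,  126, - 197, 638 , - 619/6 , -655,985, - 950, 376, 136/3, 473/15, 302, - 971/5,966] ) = [-950, - 655, - 197, - 971/5,-993/8,  -  619/6, - 365/6, 473/15,136/3, 126,302, 376, 638,  696, 917, 966,985 ]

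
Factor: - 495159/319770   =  - 511/330 =- 2^( - 1)*3^ ( - 1)*5^( - 1 )*7^1*11^( - 1)*73^1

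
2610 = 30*87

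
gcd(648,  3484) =4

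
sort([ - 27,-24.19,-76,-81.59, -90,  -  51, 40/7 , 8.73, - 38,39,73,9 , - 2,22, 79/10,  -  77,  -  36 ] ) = [ - 90, -81.59,- 77 ,-76, - 51, - 38, - 36 , - 27,  -  24.19 , - 2 , 40/7,79/10, 8.73,  9,22,39, 73 ]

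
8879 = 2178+6701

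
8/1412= 2/353 = 0.01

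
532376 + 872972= 1405348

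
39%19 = 1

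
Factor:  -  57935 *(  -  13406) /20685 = 2^1 * 3^( - 1 )*7^(  -  1)*197^ ( - 1)*6703^1*11587^1=155335322/4137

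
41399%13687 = 338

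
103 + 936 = 1039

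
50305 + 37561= 87866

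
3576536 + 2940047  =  6516583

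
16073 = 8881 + 7192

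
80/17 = 4  +  12/17 = 4.71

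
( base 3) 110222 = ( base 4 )11132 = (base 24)EE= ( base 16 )15E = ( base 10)350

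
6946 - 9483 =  - 2537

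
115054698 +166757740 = 281812438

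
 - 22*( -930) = 20460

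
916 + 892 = 1808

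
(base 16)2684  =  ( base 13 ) 4646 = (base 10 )9860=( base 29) BL0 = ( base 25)fja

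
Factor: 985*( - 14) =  - 2^1*5^1*7^1*197^1 = -13790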